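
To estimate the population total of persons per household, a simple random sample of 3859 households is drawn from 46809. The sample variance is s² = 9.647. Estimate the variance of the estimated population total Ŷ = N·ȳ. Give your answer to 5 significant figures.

5.0259 × 10^6

Var(Ŷ) = N²·Var(ȳ) = N²·(1 − n/N)·s²/n.
f = 3859/46809 = 0.08244141; Var(ȳ) = 0.91755859·9.647/3859 = 0.0022937776.
Var(Ŷ) = 46809² · 0.0022937776 = 5.0258559 × 10^6.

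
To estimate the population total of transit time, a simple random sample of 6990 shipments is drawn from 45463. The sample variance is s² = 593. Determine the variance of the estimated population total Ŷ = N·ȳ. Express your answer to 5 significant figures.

1.4839 × 10^8

Var(Ŷ) = N²·Var(ȳ) = N²·(1 − n/N)·s²/n.
f = 6990/45463 = 0.15375140; Var(ȳ) = 0.84624860·593/6990 = 0.071791905.
Var(Ŷ) = 45463² · 0.071791905 = 1.4838557 × 10^8.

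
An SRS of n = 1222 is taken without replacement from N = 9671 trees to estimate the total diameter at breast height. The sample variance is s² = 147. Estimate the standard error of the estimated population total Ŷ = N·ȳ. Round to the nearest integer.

3135

Var(Ŷ) = N²·Var(ȳ) = N²·(1 − n/N)·s²/n.
f = 1222/9671 = 0.12635715; Var(ȳ) = 0.87364285·147/1222 = 0.10509452.
Var(Ŷ) = 9671² · 0.10509452 = 9.8293056 × 10^6.
SE(Ŷ) = √(9.8293056 × 10^6) = 3135.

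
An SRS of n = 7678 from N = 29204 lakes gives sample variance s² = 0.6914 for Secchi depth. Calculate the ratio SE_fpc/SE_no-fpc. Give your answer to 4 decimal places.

f = n/N = 7678/29204 = 0.26290919.
SE_no-fpc = √(s²/n) = 0.0094894411; SE_fpc = √((1−f)s²/n) = 0.0081470641.
Ratio = √(1−f) = 0.85853993.

0.8585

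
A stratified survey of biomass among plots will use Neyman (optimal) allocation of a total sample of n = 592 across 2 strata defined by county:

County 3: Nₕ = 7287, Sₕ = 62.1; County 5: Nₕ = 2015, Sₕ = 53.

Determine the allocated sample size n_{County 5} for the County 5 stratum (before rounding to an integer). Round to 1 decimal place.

Neyman allocation: nₕ = n·NₕSₕ / Σⱼ NⱼSⱼ.
Σ NⱼSⱼ = 7287·62.1 + 2015·53 = 559317.7.
n_{County 5} = 592·2015·53 / 559317.7 = 113.0.

113.0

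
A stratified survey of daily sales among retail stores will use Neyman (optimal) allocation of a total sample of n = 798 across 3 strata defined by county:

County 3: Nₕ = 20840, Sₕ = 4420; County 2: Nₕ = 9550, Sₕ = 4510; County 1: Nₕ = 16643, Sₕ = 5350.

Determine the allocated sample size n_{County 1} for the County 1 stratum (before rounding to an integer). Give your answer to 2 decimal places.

Neyman allocation: nₕ = n·NₕSₕ / Σⱼ NⱼSⱼ.
Σ NⱼSⱼ = 20840·4420 + 9550·4510 + 16643·5350 = 2.2422335 × 10^8.
n_{County 1} = 798·16643·5350 / (2.2422335 × 10^8) = 316.89.

316.89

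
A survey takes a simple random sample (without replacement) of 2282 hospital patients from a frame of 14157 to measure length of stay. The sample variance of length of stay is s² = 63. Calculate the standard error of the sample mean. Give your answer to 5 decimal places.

0.15218

Under SRS without replacement, Var(ȳ) = (1 − f)·s²/n with f = n/N = 2282/14157 = 0.16119234.
Var(ȳ) = (1 − 0.16119234)·63/2282 = 0.83880766·0.027607362 = 0.023157267.
SE(ȳ) = √(0.023157267) = 0.15218.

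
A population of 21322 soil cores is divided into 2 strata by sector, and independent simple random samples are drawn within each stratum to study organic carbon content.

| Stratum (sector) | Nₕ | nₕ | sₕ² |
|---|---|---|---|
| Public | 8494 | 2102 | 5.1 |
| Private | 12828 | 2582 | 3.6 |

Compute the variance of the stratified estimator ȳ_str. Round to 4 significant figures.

6.928 × 10^-4

Var(ȳ_str) = Σₕ Wₕ²(1 − fₕ)sₕ²/nₕ with Wₕ = Nₕ/N, N = 21322.
Public: Wₕ = 0.39836788; term = 0.39836788²·(1 − 0.24746880)·5.1/2102 = 2.8975478 × 10^-4.
Private: Wₕ = 0.60163212; term = 0.60163212²·(1 − 0.20127845)·3.6/2582 = 4.0309154 × 10^-4.
Sum = 6.9284632 × 10^-4.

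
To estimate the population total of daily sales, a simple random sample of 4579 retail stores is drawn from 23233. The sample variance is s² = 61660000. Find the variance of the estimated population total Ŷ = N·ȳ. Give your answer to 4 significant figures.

5.836 × 10^12

Var(Ŷ) = N²·Var(ȳ) = N²·(1 − n/N)·s²/n.
f = 4579/23233 = 0.19709035; Var(ȳ) = 0.80290965·61660000/4579 = 10811.839.
Var(Ŷ) = 23233² · 10811.839 = 5.8359311 × 10^12.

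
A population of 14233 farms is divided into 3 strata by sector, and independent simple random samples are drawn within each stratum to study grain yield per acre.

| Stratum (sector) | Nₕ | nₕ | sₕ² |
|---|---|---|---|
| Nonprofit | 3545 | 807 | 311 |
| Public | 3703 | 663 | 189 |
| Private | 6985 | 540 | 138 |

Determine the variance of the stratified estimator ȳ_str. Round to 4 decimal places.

Var(ȳ_str) = Σₕ Wₕ²(1 − fₕ)sₕ²/nₕ with Wₕ = Nₕ/N, N = 14233.
Nonprofit: Wₕ = 0.24906906; term = 0.24906906²·(1 − 0.22764457)·311/807 = 0.018464759.
Public: Wₕ = 0.26017003; term = 0.26017003²·(1 − 0.17904402)·189/663 = 0.015841003.
Private: Wₕ = 0.49076091; term = 0.49076091²·(1 − 0.07730852)·138/540 = 0.056791293.
Sum = 0.091097055.

0.0911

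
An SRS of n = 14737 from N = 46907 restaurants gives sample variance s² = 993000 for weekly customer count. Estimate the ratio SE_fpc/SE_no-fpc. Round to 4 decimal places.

0.8281

f = n/N = 14737/46907 = 0.31417486.
SE_no-fpc = √(s²/n) = 8.2086187; SE_fpc = √((1−f)s²/n) = 6.7979315.
Ratio = √(1−f) = 0.82814561.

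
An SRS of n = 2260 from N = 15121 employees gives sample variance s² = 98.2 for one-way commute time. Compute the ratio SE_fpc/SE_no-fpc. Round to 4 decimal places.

0.9222

f = n/N = 2260/15121 = 0.14946101.
SE_no-fpc = √(s²/n) = 0.20844982; SE_fpc = √((1−f)s²/n) = 0.19224216.
Ratio = √(1−f) = 0.92224671.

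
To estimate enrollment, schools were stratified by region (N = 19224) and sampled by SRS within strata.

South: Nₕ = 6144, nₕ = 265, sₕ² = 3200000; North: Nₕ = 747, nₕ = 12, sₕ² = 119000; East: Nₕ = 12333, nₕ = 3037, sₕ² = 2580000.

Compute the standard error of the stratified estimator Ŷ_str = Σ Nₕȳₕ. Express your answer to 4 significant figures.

734200

Var(Ŷ_str) = Σₕ Nₕ²(1 − fₕ)sₕ²/nₕ.
South: 6144²·(1 − 265/6144)·3200000/265 = 4.3617299 × 10^11.
North: 747²·(1 − 12/747)·119000/12 = 5.4446962 × 10^9.
East: 12333²·(1 − 3037/12333)·2580000/3037 = 9.7395695 × 10^10.
Sum = 5.3901338 × 10^11.
SE = √(5.3901338 × 10^11) = 734200.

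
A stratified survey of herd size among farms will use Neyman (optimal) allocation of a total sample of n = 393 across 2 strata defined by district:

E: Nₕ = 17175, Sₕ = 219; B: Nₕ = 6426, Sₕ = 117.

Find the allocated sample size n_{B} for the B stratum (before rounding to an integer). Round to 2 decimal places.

Neyman allocation: nₕ = n·NₕSₕ / Σⱼ NⱼSⱼ.
Σ NⱼSⱼ = 17175·219 + 6426·117 = 4.513167 × 10^6.
n_{B} = 393·6426·117 / (4.513167 × 10^6) = 65.47.

65.47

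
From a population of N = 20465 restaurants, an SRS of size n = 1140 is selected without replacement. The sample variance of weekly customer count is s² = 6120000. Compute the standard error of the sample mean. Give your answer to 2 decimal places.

Under SRS without replacement, Var(ȳ) = (1 − f)·s²/n with f = n/N = 1140/20465 = 0.05570486.
Var(ȳ) = (1 − 0.05570486)·6120000/1140 = 0.94429514·5368.4211 = 5069.3739.
SE(ȳ) = √(5069.3739) = 71.20.

71.20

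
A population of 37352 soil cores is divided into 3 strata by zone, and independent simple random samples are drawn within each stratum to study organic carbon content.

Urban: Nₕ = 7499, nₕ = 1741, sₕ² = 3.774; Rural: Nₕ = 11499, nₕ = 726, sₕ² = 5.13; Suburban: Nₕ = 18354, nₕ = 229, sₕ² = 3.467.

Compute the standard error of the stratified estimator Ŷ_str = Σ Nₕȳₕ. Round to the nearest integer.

2451

Var(Ŷ_str) = Σₕ Nₕ²(1 − fₕ)sₕ²/nₕ.
Urban: 7499²·(1 − 1741/7499)·3.774/1741 = 93600.494.
Rural: 11499²·(1 − 726/11499)·5.13/726 = 875341.42.
Suburban: 18354²·(1 − 229/18354)·3.467/229 = 5.0364799 × 10^6.
Sum = 6.0054218 × 10^6.
SE = √(6.0054218 × 10^6) = 2451.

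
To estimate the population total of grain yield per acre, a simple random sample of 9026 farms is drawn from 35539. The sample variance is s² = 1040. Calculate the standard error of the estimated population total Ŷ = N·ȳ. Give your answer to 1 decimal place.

10419.6

Var(Ŷ) = N²·Var(ȳ) = N²·(1 − n/N)·s²/n.
f = 9026/35539 = 0.25397451; Var(ȳ) = 0.74602549·1040/9026 = 0.085959064.
Var(Ŷ) = 35539² · 0.085959064 = 1.0856806 × 10^8.
SE(Ŷ) = √(1.0856806 × 10^8) = 10419.6.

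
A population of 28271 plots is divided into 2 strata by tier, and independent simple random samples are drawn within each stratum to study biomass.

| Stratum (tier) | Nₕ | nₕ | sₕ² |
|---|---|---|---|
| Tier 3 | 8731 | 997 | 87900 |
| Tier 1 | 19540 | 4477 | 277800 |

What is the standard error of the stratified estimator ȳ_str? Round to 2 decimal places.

5.50

Var(ȳ_str) = Σₕ Wₕ²(1 − fₕ)sₕ²/nₕ with Wₕ = Nₕ/N, N = 28271.
Tier 3: Wₕ = 0.30883237; term = 0.30883237²·(1 − 0.11419081)·87900/997 = 7.4486837.
Tier 1: Wₕ = 0.69116763; term = 0.69116763²·(1 − 0.22911975)·277800/4477 = 22.850665.
Sum = 30.299349.
SE = √(30.299349) = 5.50.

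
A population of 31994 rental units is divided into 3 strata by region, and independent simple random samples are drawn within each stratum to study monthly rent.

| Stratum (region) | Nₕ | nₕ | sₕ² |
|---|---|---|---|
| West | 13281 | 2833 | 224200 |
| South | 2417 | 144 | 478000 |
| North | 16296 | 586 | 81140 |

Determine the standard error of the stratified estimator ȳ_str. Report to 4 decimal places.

Var(ȳ_str) = Σₕ Wₕ²(1 − fₕ)sₕ²/nₕ with Wₕ = Nₕ/N, N = 31994.
West: Wₕ = 0.41510908; term = 0.41510908²·(1 − 0.21331225)·224200/2833 = 10.727929.
South: Wₕ = 0.07554541; term = 0.07554541²·(1 − 0.05957799)·478000/144 = 17.815762.
North: Wₕ = 0.50934550; term = 0.50934550²·(1 − 0.03595974)·81140/586 = 34.6304.
Sum = 63.174091.
SE = √(63.174091) = 7.9482.

7.9482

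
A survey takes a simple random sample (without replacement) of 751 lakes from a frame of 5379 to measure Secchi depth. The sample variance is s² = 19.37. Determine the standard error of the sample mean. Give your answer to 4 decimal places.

0.1490

Under SRS without replacement, Var(ȳ) = (1 − f)·s²/n with f = n/N = 751/5379 = 0.13961703.
Var(ȳ) = (1 − 0.13961703)·19.37/751 = 0.86038297·0.025792277 = 0.022191236.
SE(ȳ) = √(0.022191236) = 0.1490.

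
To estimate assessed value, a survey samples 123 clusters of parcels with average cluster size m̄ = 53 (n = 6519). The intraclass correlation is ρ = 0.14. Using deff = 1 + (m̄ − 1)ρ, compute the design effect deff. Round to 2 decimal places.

8.28

deff = 1 + (53 − 1)·0.14 = 1 + 7.28 = 8.28.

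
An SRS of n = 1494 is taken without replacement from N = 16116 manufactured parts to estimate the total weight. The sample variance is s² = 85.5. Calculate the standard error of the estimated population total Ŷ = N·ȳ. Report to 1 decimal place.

Var(Ŷ) = N²·Var(ȳ) = N²·(1 − n/N)·s²/n.
f = 1494/16116 = 0.09270290; Var(ȳ) = 0.90729710·85.5/1494 = 0.051923629.
Var(Ŷ) = 16116² · 0.051923629 = 1.3485888 × 10^7.
SE(Ŷ) = √(1.3485888 × 10^7) = 3672.3.

3672.3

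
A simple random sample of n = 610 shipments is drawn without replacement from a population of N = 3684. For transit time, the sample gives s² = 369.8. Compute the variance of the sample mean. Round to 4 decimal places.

Under SRS without replacement, Var(ȳ) = (1 − f)·s²/n with f = n/N = 610/3684 = 0.16558089.
Var(ȳ) = (1 − 0.16558089)·369.8/610 = 0.83441911·0.60622951 = 0.50584949.

0.5058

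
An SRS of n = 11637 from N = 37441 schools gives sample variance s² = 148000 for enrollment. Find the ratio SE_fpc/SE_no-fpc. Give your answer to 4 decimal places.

f = n/N = 11637/37441 = 0.31080901.
SE_no-fpc = √(s²/n) = 3.5662381; SE_fpc = √((1−f)s²/n) = 2.9606027.
Ratio = √(1−f) = 0.83017528.

0.8302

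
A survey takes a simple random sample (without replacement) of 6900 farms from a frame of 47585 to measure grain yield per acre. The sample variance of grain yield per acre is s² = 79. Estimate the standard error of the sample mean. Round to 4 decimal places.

Under SRS without replacement, Var(ȳ) = (1 − f)·s²/n with f = n/N = 6900/47585 = 0.14500368.
Var(ȳ) = (1 − 0.14500368)·79/6900 = 0.85499632·0.011449275 = 0.0097890883.
SE(ȳ) = √(0.0097890883) = 0.0989.

0.0989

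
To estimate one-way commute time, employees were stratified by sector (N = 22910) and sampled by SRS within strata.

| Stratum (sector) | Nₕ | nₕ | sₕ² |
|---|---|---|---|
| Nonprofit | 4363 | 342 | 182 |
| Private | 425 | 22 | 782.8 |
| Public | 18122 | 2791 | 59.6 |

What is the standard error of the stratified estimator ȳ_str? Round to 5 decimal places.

Var(ȳ_str) = Σₕ Wₕ²(1 − fₕ)sₕ²/nₕ with Wₕ = Nₕ/N, N = 22910.
Nonprofit: Wₕ = 0.19044086; term = 0.19044086²·(1 − 0.07838643)·182/342 = 0.017787479.
Private: Wₕ = 0.01855085; term = 0.01855085²·(1 − 0.05176471)·782.8/22 = 0.011611062.
Public: Wₕ = 0.79100829; term = 0.79100829²·(1 − 0.15401170)·59.6/2791 = 0.011303498.
Sum = 0.040702039.
SE = √(0.040702039) = 0.20175.

0.20175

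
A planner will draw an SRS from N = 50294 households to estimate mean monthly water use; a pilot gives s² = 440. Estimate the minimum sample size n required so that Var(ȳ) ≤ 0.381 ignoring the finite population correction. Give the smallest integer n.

Without fpc, n₀ = s²/D = 440/0.381 = 1154.8556.
Rounding up, n = 1155.

1155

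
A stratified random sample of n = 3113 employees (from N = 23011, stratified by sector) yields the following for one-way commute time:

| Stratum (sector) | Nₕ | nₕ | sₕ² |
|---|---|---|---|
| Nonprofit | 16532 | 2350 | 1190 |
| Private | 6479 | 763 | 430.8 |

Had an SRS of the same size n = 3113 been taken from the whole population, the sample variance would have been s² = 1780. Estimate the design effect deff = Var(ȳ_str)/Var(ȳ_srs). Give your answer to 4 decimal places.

0.5333

Var(ȳ_str) = Σ Wₕ²(1−fₕ)sₕ²/nₕ with Wₕ = Nₕ/23011:
  Nonprofit: (16532/23011)²·(1−2350/16532)·1190/2350 = 0.22421827
  Private: (6479/23011)²·(1−763/6479)·430.8/763 = 0.039489385
  → Var(ȳ_str) = 0.26370766.
Var(ȳ_srs) = (1 − 3113/23011)·1780/3113 = 0.49444139.
deff = 0.26370766 / 0.49444139 = 0.5333.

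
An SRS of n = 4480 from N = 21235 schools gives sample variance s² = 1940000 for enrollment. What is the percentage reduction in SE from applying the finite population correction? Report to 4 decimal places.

11.1728

f = n/N = 4480/21235 = 0.21097245.
SE_no-fpc = √(s²/n) = 20.80951; SE_fpc = √((1−f)s²/n) = 18.48451.
Ratio = √(1−f) = 0.88827223. Reduction = 100·(1 − 0.88827223) = 11.1728%.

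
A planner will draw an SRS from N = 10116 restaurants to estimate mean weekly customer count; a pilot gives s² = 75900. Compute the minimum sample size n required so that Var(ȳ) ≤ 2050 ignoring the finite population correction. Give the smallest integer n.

38

Without fpc, n₀ = s²/D = 75900/2050 = 37.0244.
Rounding up, n = 38.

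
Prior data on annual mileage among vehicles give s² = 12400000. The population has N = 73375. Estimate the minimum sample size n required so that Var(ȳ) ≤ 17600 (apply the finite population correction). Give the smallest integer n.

Without fpc, n₀ = s²/D = 12400000/17600 = 704.5455.
With fpc, (1 − n/N)·s²/n ≤ D requires n ≥ n₀/(1 + n₀/N) = 704.5455/(1 + 704.5455/73375) = 697.8448.
Rounding up, n = 698.

698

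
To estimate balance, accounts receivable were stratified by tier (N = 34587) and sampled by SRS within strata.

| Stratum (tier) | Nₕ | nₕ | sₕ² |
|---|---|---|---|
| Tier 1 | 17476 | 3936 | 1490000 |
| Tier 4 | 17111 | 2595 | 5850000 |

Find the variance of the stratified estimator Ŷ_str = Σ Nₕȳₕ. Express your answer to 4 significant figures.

6.495 × 10^11

Var(Ŷ_str) = Σₕ Nₕ²(1 − fₕ)sₕ²/nₕ.
Tier 1: 17476²·(1 − 3936/17476)·1490000/3936 = 8.9576044 × 10^10.
Tier 4: 17111²·(1 − 2595/17111)·5850000/2595 = 5.5993918 × 10^11.
Sum = 6.4951522 × 10^11.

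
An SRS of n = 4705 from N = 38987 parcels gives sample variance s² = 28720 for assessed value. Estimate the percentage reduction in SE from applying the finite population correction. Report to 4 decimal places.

6.2280

f = n/N = 4705/38987 = 0.12068125.
SE_no-fpc = √(s²/n) = 2.4706567; SE_fpc = √((1−f)s²/n) = 2.3167841.
Ratio = √(1−f) = 0.93771997. Reduction = 100·(1 − 0.93771997) = 6.2280%.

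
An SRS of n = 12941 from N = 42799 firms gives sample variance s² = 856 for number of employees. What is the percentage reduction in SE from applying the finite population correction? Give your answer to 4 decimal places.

16.4756

f = n/N = 12941/42799 = 0.30236688.
SE_no-fpc = √(s²/n) = 0.25718934; SE_fpc = √((1−f)s²/n) = 0.21481594.
Ratio = √(1−f) = 0.83524435. Reduction = 100·(1 − 0.83524435) = 16.4756%.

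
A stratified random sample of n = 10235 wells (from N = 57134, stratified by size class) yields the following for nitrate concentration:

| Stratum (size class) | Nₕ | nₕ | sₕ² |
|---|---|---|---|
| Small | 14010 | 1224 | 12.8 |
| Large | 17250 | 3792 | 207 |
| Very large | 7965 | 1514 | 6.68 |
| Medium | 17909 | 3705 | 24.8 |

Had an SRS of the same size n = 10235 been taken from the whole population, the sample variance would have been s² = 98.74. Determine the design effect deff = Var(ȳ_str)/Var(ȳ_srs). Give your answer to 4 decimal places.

Var(ȳ_str) = Σ Wₕ²(1−fₕ)sₕ²/nₕ with Wₕ = Nₕ/57134:
  Small: (14010/57134)²·(1−1224/14010)·12.8/1224 = 5.7386816 × 10^-4
  Large: (17250/57134)²·(1−3792/17250)·207/3792 = 0.00388224
  Very large: (7965/57134)²·(1−1514/7965)·6.68/1514 = 6.9450304 × 10^-5
  Medium: (17909/57134)²·(1−3705/17909)·24.8/3705 = 5.2162237 × 10^-4
  → Var(ȳ_str) = 0.0050471808.
Var(ȳ_srs) = (1 − 10235/57134)·98.74/10235 = 0.0079190708.
deff = 0.0050471808 / 0.0079190708 = 0.6373.

0.6373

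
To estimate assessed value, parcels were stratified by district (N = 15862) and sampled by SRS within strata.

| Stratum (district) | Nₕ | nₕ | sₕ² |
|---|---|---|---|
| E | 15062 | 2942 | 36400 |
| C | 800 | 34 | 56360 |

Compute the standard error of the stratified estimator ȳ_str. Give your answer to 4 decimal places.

Var(ȳ_str) = Σₕ Wₕ²(1 − fₕ)sₕ²/nₕ with Wₕ = Nₕ/N, N = 15862.
E: Wₕ = 0.94956500; term = 0.94956500²·(1 − 0.19532599)·36400/2942 = 8.9769351.
C: Wₕ = 0.05043500; term = 0.05043500²·(1 − 0.04250000)·56360/34 = 4.0373364.
Sum = 13.014272.
SE = √(13.014272) = 3.6075.

3.6075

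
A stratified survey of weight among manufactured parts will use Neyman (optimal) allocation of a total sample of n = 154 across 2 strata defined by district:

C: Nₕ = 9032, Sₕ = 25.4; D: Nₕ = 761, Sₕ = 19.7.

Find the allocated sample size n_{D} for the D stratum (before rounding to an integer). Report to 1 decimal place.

9.4

Neyman allocation: nₕ = n·NₕSₕ / Σⱼ NⱼSⱼ.
Σ NⱼSⱼ = 9032·25.4 + 761·19.7 = 244404.5.
n_{D} = 154·761·19.7 / 244404.5 = 9.4.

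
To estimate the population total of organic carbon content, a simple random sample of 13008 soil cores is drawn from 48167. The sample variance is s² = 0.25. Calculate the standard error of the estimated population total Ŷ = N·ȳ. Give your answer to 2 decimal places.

Var(Ŷ) = N²·Var(ȳ) = N²·(1 − n/N)·s²/n.
f = 13008/48167 = 0.27006041; Var(ȳ) = 0.72993959·0.25/13008 = 1.4028667 × 10^-5.
Var(Ŷ) = 48167² · (1.4028667 × 10^-5) = 32547.348.
SE(Ŷ) = √(32547.348) = 180.41.

180.41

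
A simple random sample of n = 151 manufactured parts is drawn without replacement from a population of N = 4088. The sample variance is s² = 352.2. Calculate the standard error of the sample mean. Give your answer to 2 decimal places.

1.50

Under SRS without replacement, Var(ȳ) = (1 − f)·s²/n with f = n/N = 151/4088 = 0.03693738.
Var(ȳ) = (1 − 0.03693738)·352.2/151 = 0.96306262·2.3324503 = 2.2462957.
SE(ȳ) = √(2.2462957) = 1.50.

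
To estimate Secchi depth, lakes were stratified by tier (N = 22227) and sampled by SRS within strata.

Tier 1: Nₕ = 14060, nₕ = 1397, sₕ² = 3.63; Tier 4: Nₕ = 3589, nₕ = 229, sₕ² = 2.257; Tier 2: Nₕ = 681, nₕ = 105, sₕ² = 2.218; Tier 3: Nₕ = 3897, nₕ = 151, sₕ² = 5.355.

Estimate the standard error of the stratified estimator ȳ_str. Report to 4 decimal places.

Var(ȳ_str) = Σₕ Wₕ²(1 − fₕ)sₕ²/nₕ with Wₕ = Nₕ/N, N = 22227.
Tier 1: Wₕ = 0.63256400; term = 0.63256400²·(1 − 0.09935989)·3.63/1397 = 9.364195 × 10^-4.
Tier 4: Wₕ = 0.16147028; term = 0.16147028²·(1 − 0.06380607)·2.257/229 = 2.4057313 × 10^-4.
Tier 2: Wₕ = 0.03063841; term = 0.03063841²·(1 − 0.15418502)·2.218/105 = 1.6771818 × 10^-5.
Tier 3: Wₕ = 0.17532730; term = 0.17532730²·(1 − 0.03874775)·5.355/151 = 0.001047898.
Sum = 0.0022416624.
SE = √(0.0022416624) = 0.0473.

0.0473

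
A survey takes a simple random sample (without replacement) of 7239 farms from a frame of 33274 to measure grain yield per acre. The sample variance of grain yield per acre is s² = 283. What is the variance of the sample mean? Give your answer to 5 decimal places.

Under SRS without replacement, Var(ȳ) = (1 − f)·s²/n with f = n/N = 7239/33274 = 0.21755725.
Var(ȳ) = (1 − 0.21755725)·283/7239 = 0.78244275·0.039093797 = 0.030588658.

0.03059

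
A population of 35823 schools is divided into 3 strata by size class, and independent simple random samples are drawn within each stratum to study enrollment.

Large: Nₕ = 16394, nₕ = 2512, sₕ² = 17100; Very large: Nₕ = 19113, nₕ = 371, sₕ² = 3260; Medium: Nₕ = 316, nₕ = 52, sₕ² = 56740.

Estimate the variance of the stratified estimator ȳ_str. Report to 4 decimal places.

Var(ȳ_str) = Σₕ Wₕ²(1 − fₕ)sₕ²/nₕ with Wₕ = Nₕ/N, N = 35823.
Large: Wₕ = 0.45763895; term = 0.45763895²·(1 − 0.15322679)·17100/2512 = 1.2072287.
Very large: Wₕ = 0.53353990; term = 0.53353990²·(1 − 0.01941087)·3260/371 = 2.4528138.
Medium: Wₕ = 0.00882115; term = 0.00882115²·(1 − 0.16455696)·56740/52 = 0.070933778.
Sum = 3.7309763.

3.7310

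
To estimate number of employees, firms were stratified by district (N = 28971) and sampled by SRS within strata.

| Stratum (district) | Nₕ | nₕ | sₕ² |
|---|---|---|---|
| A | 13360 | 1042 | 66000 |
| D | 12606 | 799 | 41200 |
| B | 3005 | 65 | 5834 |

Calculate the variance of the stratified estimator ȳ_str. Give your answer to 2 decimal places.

Var(ȳ_str) = Σₕ Wₕ²(1 − fₕ)sₕ²/nₕ with Wₕ = Nₕ/N, N = 28971.
A: Wₕ = 0.46115081; term = 0.46115081²·(1 − 0.07799401)·66000/1042 = 12.419265.
D: Wₕ = 0.43512478; term = 0.43512478²·(1 − 0.06338252)·41200/799 = 9.1440866.
B: Wₕ = 0.10372441; term = 0.10372441²·(1 − 0.02163062)·5834/65 = 0.94475218.
Sum = 22.508104.

22.51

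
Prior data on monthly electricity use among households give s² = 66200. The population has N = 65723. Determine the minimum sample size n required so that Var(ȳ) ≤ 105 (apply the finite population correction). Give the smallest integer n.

Without fpc, n₀ = s²/D = 66200/105 = 630.4762.
With fpc, (1 − n/N)·s²/n ≤ D requires n ≥ n₀/(1 + n₀/N) = 630.4762/(1 + 630.4762/65723) = 624.4856.
Rounding up, n = 625.

625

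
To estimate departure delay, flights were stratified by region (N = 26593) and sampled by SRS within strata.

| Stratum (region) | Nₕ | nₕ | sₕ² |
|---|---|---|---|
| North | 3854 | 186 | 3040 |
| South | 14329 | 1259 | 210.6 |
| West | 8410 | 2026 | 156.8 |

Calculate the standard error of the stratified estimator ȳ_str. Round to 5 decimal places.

Var(ȳ_str) = Σₕ Wₕ²(1 − fₕ)sₕ²/nₕ with Wₕ = Nₕ/N, N = 26593.
North: Wₕ = 0.14492536; term = 0.14492536²·(1 − 0.04826155)·3040/186 = 0.32671345.
South: Wₕ = 0.53882601; term = 0.53882601²·(1 − 0.08786377)·210.6/1259 = 0.044298543.
West: Wₕ = 0.31624864; term = 0.31624864²·(1 − 0.24090369)·156.8/2026 = 0.0058757164.
Sum = 0.37688771.
SE = √(0.37688771) = 0.61391.

0.61391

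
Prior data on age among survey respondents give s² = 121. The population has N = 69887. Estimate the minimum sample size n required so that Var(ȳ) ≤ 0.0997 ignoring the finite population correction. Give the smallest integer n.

1214

Without fpc, n₀ = s²/D = 121/0.0997 = 1213.6409.
Rounding up, n = 1214.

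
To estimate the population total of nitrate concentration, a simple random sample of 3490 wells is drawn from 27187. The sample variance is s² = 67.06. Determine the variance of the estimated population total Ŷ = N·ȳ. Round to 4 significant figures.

1.238 × 10^7

Var(Ŷ) = N²·Var(ȳ) = N²·(1 − n/N)·s²/n.
f = 3490/27187 = 0.12837018; Var(ȳ) = 0.87162982·67.06/3490 = 0.01674828.
Var(Ŷ) = 27187² · 0.01674828 = 1.2379206 × 10^7.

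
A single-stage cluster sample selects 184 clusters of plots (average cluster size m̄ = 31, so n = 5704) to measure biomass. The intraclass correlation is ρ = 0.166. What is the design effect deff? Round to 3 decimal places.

deff = 1 + (31 − 1)·0.166 = 1 + 4.98 = 5.98.

5.980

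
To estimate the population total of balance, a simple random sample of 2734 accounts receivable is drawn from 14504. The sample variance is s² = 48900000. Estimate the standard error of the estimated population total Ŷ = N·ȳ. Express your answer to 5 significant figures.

1.7474 × 10^6

Var(Ŷ) = N²·Var(ȳ) = N²·(1 − n/N)·s²/n.
f = 2734/14504 = 0.18849972; Var(ȳ) = 0.81150028·48900000/2734 = 14514.398.
Var(Ŷ) = 14504² · 14514.398 = 3.0533361 × 10^12.
SE(Ŷ) = √(3.0533361 × 10^12) = 1.7474 × 10^6.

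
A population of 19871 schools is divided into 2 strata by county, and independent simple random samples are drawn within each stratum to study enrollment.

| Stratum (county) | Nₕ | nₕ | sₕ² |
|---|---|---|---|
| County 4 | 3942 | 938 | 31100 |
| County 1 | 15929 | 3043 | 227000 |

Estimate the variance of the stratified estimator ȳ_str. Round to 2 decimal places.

Var(ȳ_str) = Σₕ Wₕ²(1 − fₕ)sₕ²/nₕ with Wₕ = Nₕ/N, N = 19871.
County 4: Wₕ = 0.19837955; term = 0.19837955²·(1 − 0.23795028)·31100/938 = 0.99433941.
County 1: Wₕ = 0.80162045; term = 0.80162045²·(1 − 0.19103522)·227000/3043 = 38.778508.
Sum = 39.772847.

39.77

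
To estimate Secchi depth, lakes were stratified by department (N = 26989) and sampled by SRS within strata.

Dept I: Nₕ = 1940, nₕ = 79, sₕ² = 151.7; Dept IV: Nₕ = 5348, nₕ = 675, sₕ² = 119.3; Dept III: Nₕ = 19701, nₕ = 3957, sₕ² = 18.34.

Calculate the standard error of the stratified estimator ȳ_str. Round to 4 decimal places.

Var(ȳ_str) = Σₕ Wₕ²(1 − fₕ)sₕ²/nₕ with Wₕ = Nₕ/N, N = 26989.
Dept I: Wₕ = 0.07188114; term = 0.07188114²·(1 − 0.04072165)·151.7/79 = 0.0095177218.
Dept IV: Wₕ = 0.19815480; term = 0.19815480²·(1 − 0.12621541)·119.3/675 = 0.0060638753.
Dept III: Wₕ = 0.72996406; term = 0.72996406²·(1 − 0.20085275)·18.34/3957 = 0.0019736178.
Sum = 0.017555215.
SE = √(0.017555215) = 0.1325.

0.1325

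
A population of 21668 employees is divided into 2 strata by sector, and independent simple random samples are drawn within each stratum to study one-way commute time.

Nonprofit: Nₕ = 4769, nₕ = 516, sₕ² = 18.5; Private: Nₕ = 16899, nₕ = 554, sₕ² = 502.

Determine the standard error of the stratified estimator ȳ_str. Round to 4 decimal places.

Var(ȳ_str) = Σₕ Wₕ²(1 − fₕ)sₕ²/nₕ with Wₕ = Nₕ/N, N = 21668.
Nonprofit: Wₕ = 0.22009415; term = 0.22009415²·(1 − 0.10819878)·18.5/516 = 0.0015488419.
Private: Wₕ = 0.77990585; term = 0.77990585²·(1 − 0.03278300)·502/554 = 0.53309208.
Sum = 0.53464092.
SE = √(0.53464092) = 0.7312.

0.7312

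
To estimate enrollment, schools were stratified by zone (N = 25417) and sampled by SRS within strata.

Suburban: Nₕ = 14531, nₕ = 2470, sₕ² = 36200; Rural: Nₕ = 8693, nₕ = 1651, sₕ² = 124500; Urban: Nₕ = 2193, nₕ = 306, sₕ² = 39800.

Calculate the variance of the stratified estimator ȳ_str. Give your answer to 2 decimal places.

Var(ȳ_str) = Σₕ Wₕ²(1 − fₕ)sₕ²/nₕ with Wₕ = Nₕ/N, N = 25417.
Suburban: Wₕ = 0.57170398; term = 0.57170398²·(1 − 0.16998142)·36200/2470 = 3.9759587.
Rural: Wₕ = 0.34201519; term = 0.34201519²·(1 − 0.18992293)·124500/1651 = 7.1456115.
Urban: Wₕ = 0.08628084; term = 0.08628084²·(1 − 0.13953488)·39800/306 = 0.83315077.
Sum = 11.954721.

11.95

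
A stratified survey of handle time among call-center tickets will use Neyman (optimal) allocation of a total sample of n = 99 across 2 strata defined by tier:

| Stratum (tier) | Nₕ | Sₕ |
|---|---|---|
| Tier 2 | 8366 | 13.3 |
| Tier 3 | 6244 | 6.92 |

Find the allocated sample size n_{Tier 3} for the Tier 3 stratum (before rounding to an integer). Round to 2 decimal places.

Neyman allocation: nₕ = n·NₕSₕ / Σⱼ NⱼSⱼ.
Σ NⱼSⱼ = 8366·13.3 + 6244·6.92 = 154476.28.
n_{Tier 3} = 99·6244·6.92 / 154476.28 = 27.69.

27.69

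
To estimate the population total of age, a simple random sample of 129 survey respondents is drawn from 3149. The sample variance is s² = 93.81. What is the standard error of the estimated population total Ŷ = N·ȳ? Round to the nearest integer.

2630

Var(Ŷ) = N²·Var(ȳ) = N²·(1 − n/N)·s²/n.
f = 129/3149 = 0.04096539; Var(ȳ) = 0.95903461·93.81/129 = 0.69741889.
Var(Ŷ) = 3149² · 0.69741889 = 6.9157459 × 10^6.
SE(Ŷ) = √(6.9157459 × 10^6) = 2630.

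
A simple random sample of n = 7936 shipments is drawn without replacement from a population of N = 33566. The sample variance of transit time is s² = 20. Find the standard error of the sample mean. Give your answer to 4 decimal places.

0.0439

Under SRS without replacement, Var(ȳ) = (1 − f)·s²/n with f = n/N = 7936/33566 = 0.23642972.
Var(ȳ) = (1 − 0.23642972)·20/7936 = 0.76357028·0.0025201613 = 0.0019243203.
SE(ȳ) = √(0.0019243203) = 0.0439.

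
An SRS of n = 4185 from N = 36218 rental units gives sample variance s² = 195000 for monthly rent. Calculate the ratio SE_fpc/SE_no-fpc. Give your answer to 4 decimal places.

0.9405

f = n/N = 4185/36218 = 0.11555028.
SE_no-fpc = √(s²/n) = 6.8260517; SE_fpc = √((1−f)s²/n) = 6.4195731.
Ratio = √(1−f) = 0.94045187.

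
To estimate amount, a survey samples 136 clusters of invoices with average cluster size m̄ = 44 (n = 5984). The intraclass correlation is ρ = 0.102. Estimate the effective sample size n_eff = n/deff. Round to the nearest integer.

1111

deff = 1 + (44 − 1)·0.102 = 1 + 4.386 = 5.386.
n_eff = 5984 / 5.386 = 1111.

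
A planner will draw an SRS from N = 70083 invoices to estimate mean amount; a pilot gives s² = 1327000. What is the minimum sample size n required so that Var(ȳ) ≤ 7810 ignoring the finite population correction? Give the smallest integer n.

Without fpc, n₀ = s²/D = 1327000/7810 = 169.9104.
Rounding up, n = 170.

170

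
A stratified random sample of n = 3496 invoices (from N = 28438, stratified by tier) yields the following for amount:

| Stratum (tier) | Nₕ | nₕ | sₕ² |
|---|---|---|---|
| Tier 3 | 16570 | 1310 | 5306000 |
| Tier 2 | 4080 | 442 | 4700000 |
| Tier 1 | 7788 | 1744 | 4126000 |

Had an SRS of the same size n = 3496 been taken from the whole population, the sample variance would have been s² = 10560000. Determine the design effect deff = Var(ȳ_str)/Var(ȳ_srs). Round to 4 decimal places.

0.6037

Var(ȳ_str) = Σ Wₕ²(1−fₕ)sₕ²/nₕ with Wₕ = Nₕ/28438:
  Tier 3: (16570/28438)²·(1−1310/16570)·5306000/1310 = 1266.4116
  Tier 2: (4080/28438)²·(1−442/4080)·4700000/442 = 195.16429
  Tier 1: (7788/28438)²·(1−1744/7788)·4126000/1744 = 137.70035
  → Var(ȳ_str) = 1599.2762.
Var(ȳ_srs) = (1 − 3496/28438)·10560000/3496 = 2649.2608.
deff = 1599.2762 / 2649.2608 = 0.6037.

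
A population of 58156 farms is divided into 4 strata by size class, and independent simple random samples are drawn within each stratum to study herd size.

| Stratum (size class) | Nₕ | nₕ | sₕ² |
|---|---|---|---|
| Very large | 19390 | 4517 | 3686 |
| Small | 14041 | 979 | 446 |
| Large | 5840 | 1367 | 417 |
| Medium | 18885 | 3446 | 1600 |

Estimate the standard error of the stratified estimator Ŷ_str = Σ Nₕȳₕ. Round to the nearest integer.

Var(Ŷ_str) = Σₕ Nₕ²(1 − fₕ)sₕ²/nₕ.
Very large: 19390²·(1 − 4517/19390)·3686/4517 = 2.3533235 × 10^8.
Small: 14041²·(1 − 979/14041)·446/979 = 8.3552584 × 10^7.
Large: 5840²·(1 − 1367/5840)·417/1367 = 7.9685497 × 10^6.
Medium: 18885²·(1 − 3446/18885)·1600/3446 = 1.3537575 × 10^8.
Sum = 4.6222923 × 10^8.
SE = √(4.6222923 × 10^8) = 21500.

21500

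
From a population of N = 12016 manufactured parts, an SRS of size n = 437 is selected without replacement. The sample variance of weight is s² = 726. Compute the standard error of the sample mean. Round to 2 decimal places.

1.27

Under SRS without replacement, Var(ȳ) = (1 − f)·s²/n with f = n/N = 437/12016 = 0.03636818.
Var(ȳ) = (1 − 0.03636818)·726/437 = 0.96363182·1.6613272 = 1.6009078.
SE(ȳ) = √(1.6009078) = 1.27.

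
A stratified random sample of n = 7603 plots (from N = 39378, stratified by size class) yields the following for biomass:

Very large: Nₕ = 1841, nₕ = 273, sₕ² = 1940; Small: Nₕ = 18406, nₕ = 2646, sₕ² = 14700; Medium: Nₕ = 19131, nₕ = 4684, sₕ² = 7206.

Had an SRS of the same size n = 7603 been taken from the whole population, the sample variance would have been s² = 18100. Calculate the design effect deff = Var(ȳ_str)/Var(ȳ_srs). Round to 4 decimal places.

0.6906

Var(ȳ_str) = Σ Wₕ²(1−fₕ)sₕ²/nₕ with Wₕ = Nₕ/39378:
  Very large: (1841/39378)²·(1−273/1841)·1940/273 = 0.01322914
  Small: (18406/39378)²·(1−2646/18406)·14700/2646 = 1.0392878
  Medium: (19131/39378)²·(1−4684/19131)·7206/4684 = 0.27421134
  → Var(ȳ_str) = 1.3267283.
Var(ȳ_srs) = (1 − 7603/39378)·18100/7603 = 1.9209917.
deff = 1.3267283 / 1.9209917 = 0.6906.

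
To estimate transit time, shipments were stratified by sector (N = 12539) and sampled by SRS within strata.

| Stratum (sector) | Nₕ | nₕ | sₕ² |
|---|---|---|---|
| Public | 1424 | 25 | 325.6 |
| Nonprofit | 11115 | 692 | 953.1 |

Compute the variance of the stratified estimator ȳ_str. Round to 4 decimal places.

1.1799

Var(ȳ_str) = Σₕ Wₕ²(1 − fₕ)sₕ²/nₕ with Wₕ = Nₕ/N, N = 12539.
Public: Wₕ = 0.11356568; term = 0.11356568²·(1 − 0.01755618)·325.6/25 = 0.16502369.
Nonprofit: Wₕ = 0.88643432; term = 0.88643432²·(1 − 0.06225821)·953.1/692 = 1.0148662.
Sum = 1.1798899.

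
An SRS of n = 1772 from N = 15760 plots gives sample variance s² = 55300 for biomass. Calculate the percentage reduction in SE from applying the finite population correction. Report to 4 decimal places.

5.7894

f = n/N = 1772/15760 = 0.11243655.
SE_no-fpc = √(s²/n) = 5.586383; SE_fpc = √((1−f)s²/n) = 5.2629642.
Ratio = √(1−f) = 0.94210586. Reduction = 100·(1 − 0.94210586) = 5.7894%.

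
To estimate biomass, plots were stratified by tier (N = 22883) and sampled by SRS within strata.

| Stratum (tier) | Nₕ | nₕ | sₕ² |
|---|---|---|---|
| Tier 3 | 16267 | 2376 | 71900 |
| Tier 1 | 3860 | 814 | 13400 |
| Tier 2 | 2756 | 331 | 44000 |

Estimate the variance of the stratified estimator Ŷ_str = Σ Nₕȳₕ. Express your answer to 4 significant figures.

7.920 × 10^9

Var(Ŷ_str) = Σₕ Nₕ²(1 − fₕ)sₕ²/nₕ.
Tier 3: 16267²·(1 − 2376/16267)·71900/2376 = 6.8379108 × 10^9.
Tier 1: 3860²·(1 − 814/3860)·13400/814 = 1.9355197 × 10^8.
Tier 2: 2756²·(1 − 331/2756)·44000/331 = 8.884145 × 10^8.
Sum = 7.9198773 × 10^9.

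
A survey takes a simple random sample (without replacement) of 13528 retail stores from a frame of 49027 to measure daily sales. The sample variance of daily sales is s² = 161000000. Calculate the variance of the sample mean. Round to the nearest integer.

Under SRS without replacement, Var(ȳ) = (1 − f)·s²/n with f = n/N = 13528/49027 = 0.27592959.
Var(ȳ) = (1 − 0.27592959)·161000000/13528 = 0.72407041·11901.242 = 8617.3371.

8617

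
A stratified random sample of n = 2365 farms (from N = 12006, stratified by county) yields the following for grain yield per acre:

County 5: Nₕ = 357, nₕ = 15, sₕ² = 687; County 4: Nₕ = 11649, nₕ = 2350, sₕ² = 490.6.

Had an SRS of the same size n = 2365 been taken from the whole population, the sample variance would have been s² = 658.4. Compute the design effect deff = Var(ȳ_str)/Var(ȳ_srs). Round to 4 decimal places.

0.8753

Var(ȳ_str) = Σ Wₕ²(1−fₕ)sₕ²/nₕ with Wₕ = Nₕ/12006:
  County 5: (357/12006)²·(1−15/357)·687/15 = 0.038793871
  County 4: (11649/12006)²·(1−2350/11649)·490.6/2350 = 0.15688734
  → Var(ȳ_str) = 0.19568121.
Var(ȳ_srs) = (1 − 2365/12006)·658.4/2365 = 0.22355399.
deff = 0.19568121 / 0.22355399 = 0.8753.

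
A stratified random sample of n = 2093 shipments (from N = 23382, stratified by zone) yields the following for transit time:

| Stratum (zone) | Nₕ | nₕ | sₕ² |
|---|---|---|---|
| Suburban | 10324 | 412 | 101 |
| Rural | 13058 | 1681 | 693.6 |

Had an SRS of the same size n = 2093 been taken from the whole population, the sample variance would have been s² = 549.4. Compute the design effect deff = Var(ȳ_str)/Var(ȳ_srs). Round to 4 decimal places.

Var(ȳ_str) = Σ Wₕ²(1−fₕ)sₕ²/nₕ with Wₕ = Nₕ/23382:
  Suburban: (10324/23382)²·(1−412/10324)·101/412 = 0.045884936
  Rural: (13058/23382)²·(1−1681/13058)·693.6/1681 = 0.11211984
  → Var(ȳ_str) = 0.15800478.
Var(ȳ_srs) = (1 − 2093/23382)·549.4/2093 = 0.23899732.
deff = 0.15800478 / 0.23899732 = 0.6611.

0.6611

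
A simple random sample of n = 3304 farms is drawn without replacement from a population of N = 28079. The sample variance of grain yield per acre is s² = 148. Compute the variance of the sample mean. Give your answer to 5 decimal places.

Under SRS without replacement, Var(ȳ) = (1 − f)·s²/n with f = n/N = 3304/28079 = 0.11766801.
Var(ȳ) = (1 − 0.11766801)·148/3304 = 0.88233199·0.044794189 = 0.039523346.

0.03952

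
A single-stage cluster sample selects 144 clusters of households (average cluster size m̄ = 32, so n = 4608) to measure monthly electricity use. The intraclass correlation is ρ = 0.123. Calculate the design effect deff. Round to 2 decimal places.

4.81

deff = 1 + (32 − 1)·0.123 = 1 + 3.813 = 4.813.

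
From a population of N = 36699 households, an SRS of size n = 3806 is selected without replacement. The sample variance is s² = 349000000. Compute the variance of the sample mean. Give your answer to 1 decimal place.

Under SRS without replacement, Var(ȳ) = (1 − f)·s²/n with f = n/N = 3806/36699 = 0.10370855.
Var(ȳ) = (1 − 0.10370855)·349000000/3806 = 0.89629145·91697.32 = 82187.524.

82187.5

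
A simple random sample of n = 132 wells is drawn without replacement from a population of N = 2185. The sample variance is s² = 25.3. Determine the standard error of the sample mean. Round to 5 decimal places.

Under SRS without replacement, Var(ȳ) = (1 − f)·s²/n with f = n/N = 132/2185 = 0.06041190.
Var(ȳ) = (1 − 0.06041190)·25.3/132 = 0.93958810·0.19166667 = 0.18008772.
SE(ȳ) = √(0.18008772) = 0.42437.

0.42437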